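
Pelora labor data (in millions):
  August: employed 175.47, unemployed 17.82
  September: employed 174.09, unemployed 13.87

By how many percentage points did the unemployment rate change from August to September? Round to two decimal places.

The unemployment rate changed by −1.84 percentage points.

August: labor force = 175.47 + 17.82 = 193.29; u = 17.82/193.29 = 9.22%.
September: labor force = 174.09 + 13.87 = 187.96; u = 13.87/187.96 = 7.38%.
Change = 7.38% − 9.22% = −1.84 pp.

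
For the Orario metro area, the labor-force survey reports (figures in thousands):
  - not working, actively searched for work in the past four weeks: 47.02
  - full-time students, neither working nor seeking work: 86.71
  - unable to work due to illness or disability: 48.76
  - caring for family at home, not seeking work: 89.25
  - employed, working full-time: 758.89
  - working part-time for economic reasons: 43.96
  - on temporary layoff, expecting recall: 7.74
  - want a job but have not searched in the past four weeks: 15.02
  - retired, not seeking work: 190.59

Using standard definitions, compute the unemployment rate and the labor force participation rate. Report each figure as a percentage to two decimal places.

Unemployment rate ≈ 6.39%; labor force participation rate ≈ 66.59%.

Employed = 758.89 + 43.96 = 802.85 thousand (anyone who worked, including part-time for economic reasons, counts as employed).
Unemployed = 47.02 + 7.74 = 54.76 thousand (jobless and actively searching, or on temporary layoff).
Labor force = 802.85 + 54.76 = 857.61 thousand.
Not in labor force = 86.71 + 48.76 + 89.25 + 15.02 + 190.59 = 430.33 thousand (those not working and not actively searching are outside the labor force — including those who want a job but have given up searching).
Civilian working-age population = 857.61 + 430.33 = 1,287.94 thousand.
Unemployment rate = 54.76 / 857.61 = 6.39%.
Labor force participation rate = 857.61 / 1,287.94 = 66.59%.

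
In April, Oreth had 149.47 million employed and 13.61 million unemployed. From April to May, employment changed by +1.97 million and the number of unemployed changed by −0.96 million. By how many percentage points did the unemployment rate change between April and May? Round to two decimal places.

The unemployment rate changed by −0.64 percentage points.

April: labor force = 149.47 + 13.61 = 163.08; u = 13.61/163.08 = 8.35%.
May: labor force = 151.44 + 12.65 = 164.09; u = 12.65/164.09 = 7.71%.
Change = 7.71% − 8.35% = −0.64 pp.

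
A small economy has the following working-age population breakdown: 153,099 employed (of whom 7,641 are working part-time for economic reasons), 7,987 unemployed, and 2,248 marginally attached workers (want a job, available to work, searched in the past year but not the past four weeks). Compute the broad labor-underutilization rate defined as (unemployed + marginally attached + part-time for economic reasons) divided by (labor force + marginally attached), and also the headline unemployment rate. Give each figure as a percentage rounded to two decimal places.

Broad underutilization rate ≈ 10.94%; headline unemployment rate ≈ 4.96%.

Labor force = 153,099 + 7,987 = 161,086.
Numerator = 7,987 + 2,248 + 7,641 = 17,876.
Denominator = 161,086 + 2,248 = 163,334.
Broad rate = 17,876 / 163,334 = 10.94%.
Headline unemployment rate = 7,987 / 161,086 = 4.96%.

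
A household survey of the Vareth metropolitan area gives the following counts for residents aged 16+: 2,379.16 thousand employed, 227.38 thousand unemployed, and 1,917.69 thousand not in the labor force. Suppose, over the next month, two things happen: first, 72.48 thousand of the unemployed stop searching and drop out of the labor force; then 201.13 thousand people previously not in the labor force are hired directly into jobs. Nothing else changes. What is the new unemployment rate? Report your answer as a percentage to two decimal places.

Initially, labor force = 2,379.16 + 227.38 = 2,606.54 thousand, so u = 227.38/2,606.54 = 8.72%.
After the first change, unemployed and labor force both fall by 72.48 → E = 2,379.16, U = 154.90, labor force = 2,534.06 thousand.
After the second change, employed and labor force both rise by 201.13; unemployed unchanged → E = 2,580.29, U = 154.90, labor force = 2,735.19 thousand.
New unemployment rate = 154.90 / 2,735.19 = 5.66%.

New unemployment rate ≈ 5.66%.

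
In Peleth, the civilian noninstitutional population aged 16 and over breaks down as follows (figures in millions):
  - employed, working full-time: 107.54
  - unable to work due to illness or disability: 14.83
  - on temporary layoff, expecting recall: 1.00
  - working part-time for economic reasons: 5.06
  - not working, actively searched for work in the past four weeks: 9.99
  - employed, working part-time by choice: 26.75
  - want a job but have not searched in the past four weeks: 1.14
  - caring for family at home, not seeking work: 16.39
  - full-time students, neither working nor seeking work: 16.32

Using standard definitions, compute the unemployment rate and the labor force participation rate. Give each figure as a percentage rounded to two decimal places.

Employed = 107.54 + 5.06 + 26.75 = 139.35 million (anyone who worked, including part-time for economic reasons, counts as employed).
Unemployed = 1.00 + 9.99 = 10.99 million (jobless and actively searching, or on temporary layoff).
Labor force = 139.35 + 10.99 = 150.34 million.
Not in labor force = 14.83 + 1.14 + 16.39 + 16.32 = 48.68 million (those not working and not actively searching are outside the labor force — including those who want a job but have given up searching).
Civilian working-age population = 150.34 + 48.68 = 199.02 million.
Unemployment rate = 10.99 / 150.34 = 7.31%.
Labor force participation rate = 150.34 / 199.02 = 75.54%.

Unemployment rate ≈ 7.31%; labor force participation rate ≈ 75.54%.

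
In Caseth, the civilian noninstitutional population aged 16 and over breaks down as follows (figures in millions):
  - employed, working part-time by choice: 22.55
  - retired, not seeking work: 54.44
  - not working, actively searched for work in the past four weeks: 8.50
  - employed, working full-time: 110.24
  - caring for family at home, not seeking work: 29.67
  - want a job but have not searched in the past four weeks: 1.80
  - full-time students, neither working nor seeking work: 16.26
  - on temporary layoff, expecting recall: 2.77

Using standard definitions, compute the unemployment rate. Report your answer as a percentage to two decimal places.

Employed = 22.55 + 110.24 = 132.79 million.
Unemployed = 8.50 + 2.77 = 11.27 million (jobless and actively searching, or on temporary layoff).
Labor force = 132.79 + 11.27 = 144.06 million.
Unemployment rate = 11.27 / 144.06 = 7.82%.

Unemployment rate ≈ 7.82%.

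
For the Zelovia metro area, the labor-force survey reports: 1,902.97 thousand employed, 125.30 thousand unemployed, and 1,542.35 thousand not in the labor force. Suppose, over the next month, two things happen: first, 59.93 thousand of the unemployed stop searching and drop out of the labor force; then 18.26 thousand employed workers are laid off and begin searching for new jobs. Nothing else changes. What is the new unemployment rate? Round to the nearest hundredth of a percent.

Initially, labor force = 1,902.97 + 125.30 = 2,028.27 thousand, so u = 125.30/2,028.27 = 6.18%.
After the first change, unemployed and labor force both fall by 59.93 → E = 1,902.97, U = 65.37, labor force = 1,968.34 thousand.
After the second change, employed falls and unemployed rises by 18.26; labor force unchanged → E = 1,884.71, U = 83.63, labor force = 1,968.34 thousand.
New unemployment rate = 83.63 / 1,968.34 = 4.25%.

New unemployment rate ≈ 4.25%.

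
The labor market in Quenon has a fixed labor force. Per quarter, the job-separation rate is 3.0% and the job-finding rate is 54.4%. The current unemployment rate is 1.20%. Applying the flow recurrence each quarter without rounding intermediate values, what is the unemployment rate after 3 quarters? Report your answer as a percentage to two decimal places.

With a fixed labor force, u_{t+1} = u_t + s·(1−u_t) − f·u_t = u_t·(1−s−f) + s.
Here 1−s−f = 0.426 and s = 0.030.
u_1 = 0.012000 × 0.426 + 0.030 = 0.035112.
u_2 = 0.035112 × 0.426 + 0.030 = 0.044958.
u_3 = 0.044958 × 0.426 + 0.030 = 0.049152.

Unemployment rate after three quarters ≈ 4.92%.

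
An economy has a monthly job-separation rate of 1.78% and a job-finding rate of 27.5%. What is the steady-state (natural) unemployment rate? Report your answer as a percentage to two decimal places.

At steady state the flows balance: s·E = f·U, so U/(E+U) = s/(s+f).
u* = 1.78 / (1.78 + 27.5) = 1.78 / 29.28 = 6.08%.

Steady-state unemployment rate ≈ 6.08%.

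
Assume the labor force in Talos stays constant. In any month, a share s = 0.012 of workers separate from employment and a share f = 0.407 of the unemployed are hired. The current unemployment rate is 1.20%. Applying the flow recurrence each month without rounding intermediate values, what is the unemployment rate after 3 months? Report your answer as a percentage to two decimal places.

Unemployment rate after three months ≈ 2.54%.

With a fixed labor force, u_{t+1} = u_t + s·(1−u_t) − f·u_t = u_t·(1−s−f) + s.
Here 1−s−f = 0.581 and s = 0.012.
u_1 = 0.012000 × 0.581 + 0.012 = 0.018972.
u_2 = 0.018972 × 0.581 + 0.012 = 0.023023.
u_3 = 0.023023 × 0.581 + 0.012 = 0.025376.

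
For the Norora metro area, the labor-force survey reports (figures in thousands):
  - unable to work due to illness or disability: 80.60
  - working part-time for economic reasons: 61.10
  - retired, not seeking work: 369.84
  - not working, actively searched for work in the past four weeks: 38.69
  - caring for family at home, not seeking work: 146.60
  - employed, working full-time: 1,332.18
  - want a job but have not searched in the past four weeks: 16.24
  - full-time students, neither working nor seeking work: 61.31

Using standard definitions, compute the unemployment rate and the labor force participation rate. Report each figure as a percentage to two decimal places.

Employed = 61.10 + 1,332.18 = 1,393.28 thousand (anyone who worked, including part-time for economic reasons, counts as employed).
Unemployed = 38.69 thousand.
Labor force = 1,393.28 + 38.69 = 1,431.97 thousand.
Not in labor force = 80.60 + 369.84 + 146.60 + 16.24 + 61.31 = 674.59 thousand (those not working and not actively searching are outside the labor force — including those who want a job but have given up searching).
Civilian working-age population = 1,431.97 + 674.59 = 2,106.56 thousand.
Unemployment rate = 38.69 / 1,431.97 = 2.70%.
Labor force participation rate = 1,431.97 / 2,106.56 = 67.98%.

Unemployment rate ≈ 2.70%; labor force participation rate ≈ 67.98%.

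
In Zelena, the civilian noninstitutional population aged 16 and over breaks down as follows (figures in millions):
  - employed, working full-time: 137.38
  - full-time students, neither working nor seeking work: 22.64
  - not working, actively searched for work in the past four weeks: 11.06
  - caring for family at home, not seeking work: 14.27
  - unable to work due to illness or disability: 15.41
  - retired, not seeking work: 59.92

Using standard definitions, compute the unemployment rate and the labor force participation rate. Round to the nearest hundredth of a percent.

Employed = 137.38 million.
Unemployed = 11.06 million.
Labor force = 137.38 + 11.06 = 148.44 million.
Not in labor force = 22.64 + 14.27 + 15.41 + 59.92 = 112.24 million (those not working and not actively searching are outside the labor force).
Civilian working-age population = 148.44 + 112.24 = 260.68 million.
Unemployment rate = 11.06 / 148.44 = 7.45%.
Labor force participation rate = 148.44 / 260.68 = 56.94%.

Unemployment rate ≈ 7.45%; labor force participation rate ≈ 56.94%.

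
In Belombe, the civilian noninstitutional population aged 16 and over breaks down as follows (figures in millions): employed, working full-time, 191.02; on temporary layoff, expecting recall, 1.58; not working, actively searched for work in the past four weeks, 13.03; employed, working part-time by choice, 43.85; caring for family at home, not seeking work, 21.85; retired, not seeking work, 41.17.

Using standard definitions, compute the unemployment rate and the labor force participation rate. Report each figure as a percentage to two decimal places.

Employed = 191.02 + 43.85 = 234.87 million.
Unemployed = 1.58 + 13.03 = 14.61 million (jobless and actively searching, or on temporary layoff).
Labor force = 234.87 + 14.61 = 249.48 million.
Not in labor force = 21.85 + 41.17 = 63.02 million (those not working and not actively searching are outside the labor force).
Civilian working-age population = 249.48 + 63.02 = 312.50 million.
Unemployment rate = 14.61 / 249.48 = 5.86%.
Labor force participation rate = 249.48 / 312.50 = 79.83%.

Unemployment rate ≈ 5.86%; labor force participation rate ≈ 79.83%.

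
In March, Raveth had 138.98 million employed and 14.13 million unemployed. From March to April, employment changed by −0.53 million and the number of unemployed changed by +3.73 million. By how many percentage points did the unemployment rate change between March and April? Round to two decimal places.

March: labor force = 138.98 + 14.13 = 153.11; u = 14.13/153.11 = 9.23%.
April: labor force = 138.45 + 17.86 = 156.31; u = 17.86/156.31 = 11.43%.
Change = 11.43% − 9.23% = +2.20 pp.

The unemployment rate changed by +2.20 percentage points.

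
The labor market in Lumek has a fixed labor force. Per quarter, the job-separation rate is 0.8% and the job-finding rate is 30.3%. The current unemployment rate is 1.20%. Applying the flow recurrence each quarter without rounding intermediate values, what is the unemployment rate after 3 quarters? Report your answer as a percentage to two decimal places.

With a fixed labor force, u_{t+1} = u_t + s·(1−u_t) − f·u_t = u_t·(1−s−f) + s.
Here 1−s−f = 0.689 and s = 0.008.
u_1 = 0.012000 × 0.689 + 0.008 = 0.016268.
u_2 = 0.016268 × 0.689 + 0.008 = 0.019209.
u_3 = 0.019209 × 0.689 + 0.008 = 0.021235.

Unemployment rate after three quarters ≈ 2.12%.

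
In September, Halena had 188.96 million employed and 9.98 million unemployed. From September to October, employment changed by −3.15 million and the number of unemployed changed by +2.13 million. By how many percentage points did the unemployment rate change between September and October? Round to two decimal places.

The unemployment rate changed by +1.10 percentage points.

September: labor force = 188.96 + 9.98 = 198.94; u = 9.98/198.94 = 5.02%.
October: labor force = 185.81 + 12.11 = 197.92; u = 12.11/197.92 = 6.12%.
Change = 6.12% − 5.02% = +1.10 pp.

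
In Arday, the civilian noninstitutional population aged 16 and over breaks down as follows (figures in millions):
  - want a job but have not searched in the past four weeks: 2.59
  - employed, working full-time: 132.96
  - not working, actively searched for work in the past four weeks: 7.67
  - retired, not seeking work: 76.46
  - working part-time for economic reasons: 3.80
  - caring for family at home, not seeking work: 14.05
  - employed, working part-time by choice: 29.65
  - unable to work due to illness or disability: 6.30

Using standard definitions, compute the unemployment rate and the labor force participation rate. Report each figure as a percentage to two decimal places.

Employed = 132.96 + 3.80 + 29.65 = 166.41 million (anyone who worked, including part-time for economic reasons, counts as employed).
Unemployed = 7.67 million.
Labor force = 166.41 + 7.67 = 174.08 million.
Not in labor force = 2.59 + 76.46 + 14.05 + 6.30 = 99.40 million (those not working and not actively searching are outside the labor force — including those who want a job but have given up searching).
Civilian working-age population = 174.08 + 99.40 = 273.48 million.
Unemployment rate = 7.67 / 174.08 = 4.41%.
Labor force participation rate = 174.08 / 273.48 = 63.65%.

Unemployment rate ≈ 4.41%; labor force participation rate ≈ 63.65%.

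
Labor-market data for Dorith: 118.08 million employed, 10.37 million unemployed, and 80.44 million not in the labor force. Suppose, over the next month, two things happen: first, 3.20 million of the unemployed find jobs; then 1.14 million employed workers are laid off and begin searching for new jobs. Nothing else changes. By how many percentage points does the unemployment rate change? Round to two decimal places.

The unemployment rate changes by −1.60 percentage points.

Initially, labor force = 118.08 + 10.37 = 128.45 million, so u = 10.37/128.45 = 8.07%.
After the first change, unemployed falls and employed rises by 3.20; labor force unchanged → E = 121.28, U = 7.17, labor force = 128.45 million.
After the second change, employed falls and unemployed rises by 1.14; labor force unchanged → E = 120.14, U = 8.31, labor force = 128.45 million.
New unemployment rate = 8.31 / 128.45 = 6.47%.
Change = 6.47% − 8.07% = −1.60 percentage points.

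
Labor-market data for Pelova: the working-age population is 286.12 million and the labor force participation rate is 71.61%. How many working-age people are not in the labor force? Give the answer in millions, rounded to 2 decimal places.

About 81.23 million are not in the labor force.

Share not in the labor force = 1 − 0.7161 = 0.2839.
Not in labor force = 0.2839 × 286.12 ≈ 81.23 million.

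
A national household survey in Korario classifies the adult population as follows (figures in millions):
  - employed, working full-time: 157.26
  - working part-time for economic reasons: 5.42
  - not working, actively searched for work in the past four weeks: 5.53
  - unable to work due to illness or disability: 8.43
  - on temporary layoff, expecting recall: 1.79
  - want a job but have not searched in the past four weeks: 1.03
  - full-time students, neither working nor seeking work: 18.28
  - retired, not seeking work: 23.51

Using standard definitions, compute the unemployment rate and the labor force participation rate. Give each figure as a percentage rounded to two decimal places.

Employed = 157.26 + 5.42 = 162.68 million (anyone who worked, including part-time for economic reasons, counts as employed).
Unemployed = 5.53 + 1.79 = 7.32 million (jobless and actively searching, or on temporary layoff).
Labor force = 162.68 + 7.32 = 170.00 million.
Not in labor force = 8.43 + 1.03 + 18.28 + 23.51 = 51.25 million (those not working and not actively searching are outside the labor force — including those who want a job but have given up searching).
Civilian working-age population = 170.00 + 51.25 = 221.25 million.
Unemployment rate = 7.32 / 170.00 = 4.31%.
Labor force participation rate = 170.00 / 221.25 = 76.84%.

Unemployment rate ≈ 4.31%; labor force participation rate ≈ 76.84%.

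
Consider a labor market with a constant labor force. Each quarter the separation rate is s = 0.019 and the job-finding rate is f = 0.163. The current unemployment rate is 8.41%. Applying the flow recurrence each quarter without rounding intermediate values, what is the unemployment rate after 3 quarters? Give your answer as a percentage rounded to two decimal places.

Unemployment rate after three quarters ≈ 9.33%.

With a fixed labor force, u_{t+1} = u_t + s·(1−u_t) − f·u_t = u_t·(1−s−f) + s.
Here 1−s−f = 0.818 and s = 0.019.
u_1 = 0.084100 × 0.818 + 0.019 = 0.087794.
u_2 = 0.087794 × 0.818 + 0.019 = 0.090815.
u_3 = 0.090815 × 0.818 + 0.019 = 0.093287.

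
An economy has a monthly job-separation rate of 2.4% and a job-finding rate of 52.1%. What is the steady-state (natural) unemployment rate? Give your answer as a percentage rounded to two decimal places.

Steady-state unemployment rate ≈ 4.40%.

At steady state the flows balance: s·E = f·U, so U/(E+U) = s/(s+f).
u* = 2.4 / (2.4 + 52.1) = 2.4 / 54.50 = 4.40%.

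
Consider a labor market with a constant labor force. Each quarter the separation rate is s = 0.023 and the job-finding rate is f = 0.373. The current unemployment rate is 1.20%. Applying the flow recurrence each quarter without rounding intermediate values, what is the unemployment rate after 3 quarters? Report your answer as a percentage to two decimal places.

With a fixed labor force, u_{t+1} = u_t + s·(1−u_t) − f·u_t = u_t·(1−s−f) + s.
Here 1−s−f = 0.604 and s = 0.023.
u_1 = 0.012000 × 0.604 + 0.023 = 0.030248.
u_2 = 0.030248 × 0.604 + 0.023 = 0.041270.
u_3 = 0.041270 × 0.604 + 0.023 = 0.047927.

Unemployment rate after three quarters ≈ 4.79%.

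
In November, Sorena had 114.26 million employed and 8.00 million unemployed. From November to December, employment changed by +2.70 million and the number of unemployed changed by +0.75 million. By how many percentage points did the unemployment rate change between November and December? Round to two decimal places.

The unemployment rate changed by +0.42 percentage points.

November: labor force = 114.26 + 8.00 = 122.26; u = 8.00/122.26 = 6.54%.
December: labor force = 116.96 + 8.75 = 125.71; u = 8.75/125.71 = 6.96%.
Change = 6.96% − 6.54% = +0.42 pp.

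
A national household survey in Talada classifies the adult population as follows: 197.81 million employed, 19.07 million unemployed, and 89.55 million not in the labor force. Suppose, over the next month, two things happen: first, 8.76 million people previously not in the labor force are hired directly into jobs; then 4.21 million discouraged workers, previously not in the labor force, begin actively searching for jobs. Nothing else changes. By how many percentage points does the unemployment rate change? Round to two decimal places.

The unemployment rate changes by +1.34 percentage points.

Initially, labor force = 197.81 + 19.07 = 216.88 million, so u = 19.07/216.88 = 8.79%.
After the first change, employed and labor force both rise by 8.76; unemployed unchanged → E = 206.57, U = 19.07, labor force = 225.64 million.
After the second change, unemployed and labor force both rise by 4.21 → E = 206.57, U = 23.28, labor force = 229.85 million.
New unemployment rate = 23.28 / 229.85 = 10.13%.
Change = 10.13% − 8.79% = +1.34 percentage points.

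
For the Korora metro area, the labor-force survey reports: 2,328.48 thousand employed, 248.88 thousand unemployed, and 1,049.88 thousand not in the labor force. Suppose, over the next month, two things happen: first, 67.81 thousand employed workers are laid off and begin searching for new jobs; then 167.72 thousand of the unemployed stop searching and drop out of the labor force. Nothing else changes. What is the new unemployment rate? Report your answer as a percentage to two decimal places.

New unemployment rate ≈ 6.18%.

Initially, labor force = 2,328.48 + 248.88 = 2,577.36 thousand, so u = 248.88/2,577.36 = 9.66%.
After the first change, employed falls and unemployed rises by 67.81; labor force unchanged → E = 2,260.67, U = 316.69, labor force = 2,577.36 thousand.
After the second change, unemployed and labor force both fall by 167.72 → E = 2,260.67, U = 148.97, labor force = 2,409.64 thousand.
New unemployment rate = 148.97 / 2,409.64 = 6.18%.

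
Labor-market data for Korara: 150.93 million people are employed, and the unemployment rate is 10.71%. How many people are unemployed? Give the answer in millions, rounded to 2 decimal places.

About 18.10 million are unemployed.

Let U be the number unemployed. The labor force is E + U, and U/(E+U) = 0.1071.
So U = 0.1071 × 150.93 / (1 − 0.1071) = 16.1646 / 0.8929 ≈ 18.10 million.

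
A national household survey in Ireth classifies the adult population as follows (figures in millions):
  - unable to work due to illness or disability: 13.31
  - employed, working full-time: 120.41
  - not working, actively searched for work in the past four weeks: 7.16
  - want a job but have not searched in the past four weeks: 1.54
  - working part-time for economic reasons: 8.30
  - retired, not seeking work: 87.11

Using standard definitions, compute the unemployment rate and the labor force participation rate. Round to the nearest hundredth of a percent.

Employed = 120.41 + 8.30 = 128.71 million (anyone who worked, including part-time for economic reasons, counts as employed).
Unemployed = 7.16 million.
Labor force = 128.71 + 7.16 = 135.87 million.
Not in labor force = 13.31 + 1.54 + 87.11 = 101.96 million (those not working and not actively searching are outside the labor force — including those who want a job but have given up searching).
Civilian working-age population = 135.87 + 101.96 = 237.83 million.
Unemployment rate = 7.16 / 135.87 = 5.27%.
Labor force participation rate = 135.87 / 237.83 = 57.13%.

Unemployment rate ≈ 5.27%; labor force participation rate ≈ 57.13%.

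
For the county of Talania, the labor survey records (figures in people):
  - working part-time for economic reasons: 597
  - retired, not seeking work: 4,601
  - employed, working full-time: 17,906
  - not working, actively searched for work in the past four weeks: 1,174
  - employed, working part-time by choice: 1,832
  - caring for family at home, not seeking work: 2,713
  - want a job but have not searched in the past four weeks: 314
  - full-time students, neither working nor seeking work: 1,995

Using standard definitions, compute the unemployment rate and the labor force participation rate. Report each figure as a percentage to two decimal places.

Unemployment rate ≈ 5.46%; labor force participation rate ≈ 69.09%.

Employed = 597 + 17,906 + 1,832 = 20,335 (anyone who worked, including part-time for economic reasons, counts as employed).
Unemployed = 1,174.
Labor force = 20,335 + 1,174 = 21,509.
Not in labor force = 4,601 + 2,713 + 314 + 1,995 = 9,623 (those not working and not actively searching are outside the labor force — including those who want a job but have given up searching).
Civilian working-age population = 21,509 + 9,623 = 31,132.
Unemployment rate = 1,174 / 21,509 = 5.46%.
Labor force participation rate = 21,509 / 31,132 = 69.09%.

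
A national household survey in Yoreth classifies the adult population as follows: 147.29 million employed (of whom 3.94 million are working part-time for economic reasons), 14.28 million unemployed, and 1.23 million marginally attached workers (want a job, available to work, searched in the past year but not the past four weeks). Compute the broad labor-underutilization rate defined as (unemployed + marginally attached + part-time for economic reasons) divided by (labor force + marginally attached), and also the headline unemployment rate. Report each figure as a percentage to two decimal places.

Labor force = 147.29 + 14.28 = 161.57 million.
Numerator = 14.28 + 1.23 + 3.94 = 19.45 million.
Denominator = 161.57 + 1.23 = 162.80 million.
Broad rate = 19.45 / 162.80 = 11.95%.
Headline unemployment rate = 14.28 / 161.57 = 8.84%.

Broad underutilization rate ≈ 11.95%; headline unemployment rate ≈ 8.84%.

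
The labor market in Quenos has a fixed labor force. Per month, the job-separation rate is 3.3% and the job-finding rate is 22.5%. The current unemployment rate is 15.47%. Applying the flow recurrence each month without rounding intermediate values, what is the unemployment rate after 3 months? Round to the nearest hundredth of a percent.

With a fixed labor force, u_{t+1} = u_t + s·(1−u_t) − f·u_t = u_t·(1−s−f) + s.
Here 1−s−f = 0.742 and s = 0.033.
u_1 = 0.154700 × 0.742 + 0.033 = 0.147787.
u_2 = 0.147787 × 0.742 + 0.033 = 0.142658.
u_3 = 0.142658 × 0.742 + 0.033 = 0.138852.

Unemployment rate after three months ≈ 13.89%.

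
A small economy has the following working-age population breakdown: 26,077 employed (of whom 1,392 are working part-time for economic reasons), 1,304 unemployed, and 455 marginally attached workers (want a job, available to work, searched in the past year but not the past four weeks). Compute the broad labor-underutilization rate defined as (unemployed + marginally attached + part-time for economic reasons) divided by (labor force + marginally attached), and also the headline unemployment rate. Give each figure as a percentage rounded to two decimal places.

Broad underutilization rate ≈ 11.32%; headline unemployment rate ≈ 4.76%.

Labor force = 26,077 + 1,304 = 27,381.
Numerator = 1,304 + 455 + 1,392 = 3,151.
Denominator = 27,381 + 455 = 27,836.
Broad rate = 3,151 / 27,836 = 11.32%.
Headline unemployment rate = 1,304 / 27,381 = 4.76%.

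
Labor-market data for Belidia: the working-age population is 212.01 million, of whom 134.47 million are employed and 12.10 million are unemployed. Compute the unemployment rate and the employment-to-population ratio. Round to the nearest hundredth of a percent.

Labor force = employed + unemployed = 134.47 + 12.10 = 146.57 million.
Unemployment rate = 12.10 / 146.57 = 8.26%.
Employment-population ratio = 134.47 / 212.01 = 63.43%.

Unemployment rate ≈ 8.26%; employment-population ratio ≈ 63.43%.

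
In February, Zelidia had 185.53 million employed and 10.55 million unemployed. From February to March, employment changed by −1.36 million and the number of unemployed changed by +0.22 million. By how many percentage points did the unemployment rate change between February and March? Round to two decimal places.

The unemployment rate changed by +0.14 percentage points.

February: labor force = 185.53 + 10.55 = 196.08; u = 10.55/196.08 = 5.38%.
March: labor force = 184.17 + 10.77 = 194.94; u = 10.77/194.94 = 5.52%.
Change = 5.52% − 5.38% = +0.14 pp.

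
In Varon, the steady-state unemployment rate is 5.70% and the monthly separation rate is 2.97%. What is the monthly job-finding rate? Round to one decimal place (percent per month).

Job-finding rate ≈ 49.1% per month.

From u* = s/(s+f): f = s·(1−u)/u.
f = 2.97 × (1 − 0.0570) / 0.0570 = 2.8007 / 0.0570 ≈ 49.1% per month.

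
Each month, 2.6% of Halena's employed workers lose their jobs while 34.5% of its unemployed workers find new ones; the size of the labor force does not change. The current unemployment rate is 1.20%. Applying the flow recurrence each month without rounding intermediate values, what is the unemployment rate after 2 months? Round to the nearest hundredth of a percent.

Unemployment rate after two months ≈ 4.71%.

With a fixed labor force, u_{t+1} = u_t + s·(1−u_t) − f·u_t = u_t·(1−s−f) + s.
Here 1−s−f = 0.629 and s = 0.026.
u_1 = 0.012000 × 0.629 + 0.026 = 0.033548.
u_2 = 0.033548 × 0.629 + 0.026 = 0.047102.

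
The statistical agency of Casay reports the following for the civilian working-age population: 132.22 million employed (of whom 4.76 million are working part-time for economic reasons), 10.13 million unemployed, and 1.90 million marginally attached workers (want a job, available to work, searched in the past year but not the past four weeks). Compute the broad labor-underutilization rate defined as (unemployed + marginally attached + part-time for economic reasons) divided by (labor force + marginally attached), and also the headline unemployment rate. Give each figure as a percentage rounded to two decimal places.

Broad underutilization rate ≈ 11.64%; headline unemployment rate ≈ 7.12%.

Labor force = 132.22 + 10.13 = 142.35 million.
Numerator = 10.13 + 1.90 + 4.76 = 16.79 million.
Denominator = 142.35 + 1.90 = 144.25 million.
Broad rate = 16.79 / 144.25 = 11.64%.
Headline unemployment rate = 10.13 / 142.35 = 7.12%.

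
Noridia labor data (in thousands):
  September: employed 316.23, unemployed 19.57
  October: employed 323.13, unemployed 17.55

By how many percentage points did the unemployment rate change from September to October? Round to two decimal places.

September: labor force = 316.23 + 19.57 = 335.80; u = 19.57/335.80 = 5.83%.
October: labor force = 323.13 + 17.55 = 340.68; u = 17.55/340.68 = 5.15%.
Change = 5.15% − 5.83% = −0.68 pp.

The unemployment rate changed by −0.68 percentage points.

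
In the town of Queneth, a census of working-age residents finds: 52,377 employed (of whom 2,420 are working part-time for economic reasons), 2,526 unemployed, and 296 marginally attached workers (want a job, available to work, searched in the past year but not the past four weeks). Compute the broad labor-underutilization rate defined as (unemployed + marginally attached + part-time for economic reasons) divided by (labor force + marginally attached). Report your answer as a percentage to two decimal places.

Broad underutilization rate ≈ 9.50%.

Labor force = 52,377 + 2,526 = 54,903.
Numerator = 2,526 + 296 + 2,420 = 5,242.
Denominator = 54,903 + 296 = 55,199.
Broad rate = 5,242 / 55,199 = 9.50%.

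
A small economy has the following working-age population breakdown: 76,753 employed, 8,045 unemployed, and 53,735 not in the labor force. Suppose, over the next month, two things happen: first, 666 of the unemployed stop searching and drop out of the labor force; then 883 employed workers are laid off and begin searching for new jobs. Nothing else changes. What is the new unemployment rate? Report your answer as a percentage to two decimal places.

New unemployment rate ≈ 9.82%.

Initially, labor force = 76,753 + 8,045 = 84,798, so u = 8,045/84,798 = 9.49%.
After the first change, unemployed and labor force both fall by 666 → E = 76,753, U = 7,379, labor force = 84,132.
After the second change, employed falls and unemployed rises by 883; labor force unchanged → E = 75,870, U = 8,262, labor force = 84,132.
New unemployment rate = 8,262 / 84,132 = 9.82%.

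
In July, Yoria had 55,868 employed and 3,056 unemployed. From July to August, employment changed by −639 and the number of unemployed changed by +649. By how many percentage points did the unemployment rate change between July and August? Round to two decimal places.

July: labor force = 55,868 + 3,056 = 58,924; u = 3,056/58,924 = 5.19%.
August: labor force = 55,229 + 3,705 = 58,934; u = 3,705/58,934 = 6.29%.
Change = 6.29% − 5.19% = +1.10 pp.

The unemployment rate changed by +1.10 percentage points.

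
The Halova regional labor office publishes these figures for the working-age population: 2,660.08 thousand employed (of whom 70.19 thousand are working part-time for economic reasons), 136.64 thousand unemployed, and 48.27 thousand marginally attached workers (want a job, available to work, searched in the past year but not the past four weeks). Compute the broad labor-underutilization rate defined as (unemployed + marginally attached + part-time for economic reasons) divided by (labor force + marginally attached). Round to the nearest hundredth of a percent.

Broad underutilization rate ≈ 8.97%.

Labor force = 2,660.08 + 136.64 = 2,796.72 thousand.
Numerator = 136.64 + 48.27 + 70.19 = 255.10 thousand.
Denominator = 2,796.72 + 48.27 = 2,844.99 thousand.
Broad rate = 255.10 / 2,844.99 = 8.97%.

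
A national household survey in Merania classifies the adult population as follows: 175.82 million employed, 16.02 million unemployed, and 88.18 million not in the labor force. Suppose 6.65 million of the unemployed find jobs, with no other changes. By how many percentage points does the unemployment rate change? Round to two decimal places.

Initially, labor force = 175.82 + 16.02 = 191.84 million, so u = 16.02/191.84 = 8.35%.
After the change, unemployed falls and employed rises by 6.65; labor force unchanged → E = 182.47, U = 9.37, labor force = 191.84 million.
New unemployment rate = 9.37 / 191.84 = 4.88%.
Change = 4.88% − 8.35% = −3.47 percentage points.

The unemployment rate changes by −3.47 percentage points.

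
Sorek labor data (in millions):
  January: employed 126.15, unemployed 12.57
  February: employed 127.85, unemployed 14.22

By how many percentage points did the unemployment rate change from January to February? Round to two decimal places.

The unemployment rate changed by +0.95 percentage points.

January: labor force = 126.15 + 12.57 = 138.72; u = 12.57/138.72 = 9.06%.
February: labor force = 127.85 + 14.22 = 142.07; u = 14.22/142.07 = 10.01%.
Change = 10.01% − 9.06% = +0.95 pp.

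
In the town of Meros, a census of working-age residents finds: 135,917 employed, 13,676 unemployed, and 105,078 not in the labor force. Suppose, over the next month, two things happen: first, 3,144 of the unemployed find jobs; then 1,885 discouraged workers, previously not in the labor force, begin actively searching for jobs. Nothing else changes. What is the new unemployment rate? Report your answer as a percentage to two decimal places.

Initially, labor force = 135,917 + 13,676 = 149,593, so u = 13,676/149,593 = 9.14%.
After the first change, unemployed falls and employed rises by 3,144; labor force unchanged → E = 139,061, U = 10,532, labor force = 149,593.
After the second change, unemployed and labor force both rise by 1,885 → E = 139,061, U = 12,417, labor force = 151,478.
New unemployment rate = 12,417 / 151,478 = 8.20%.

New unemployment rate ≈ 8.20%.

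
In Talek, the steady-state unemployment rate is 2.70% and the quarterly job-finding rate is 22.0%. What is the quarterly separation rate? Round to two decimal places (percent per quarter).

Separation rate ≈ 0.61% per quarter.

From u* = s/(s+f): s = u·f/(1−u).
s = 0.0270 × 22.0 / (1 − 0.0270) = 0.5940 / 0.9730 ≈ 0.61% per quarter.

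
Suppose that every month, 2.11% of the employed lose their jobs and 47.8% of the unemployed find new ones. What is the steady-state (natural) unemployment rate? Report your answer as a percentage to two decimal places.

Steady-state unemployment rate ≈ 4.23%.

At steady state the flows balance: s·E = f·U, so U/(E+U) = s/(s+f).
u* = 2.11 / (2.11 + 47.8) = 2.11 / 49.91 = 4.23%.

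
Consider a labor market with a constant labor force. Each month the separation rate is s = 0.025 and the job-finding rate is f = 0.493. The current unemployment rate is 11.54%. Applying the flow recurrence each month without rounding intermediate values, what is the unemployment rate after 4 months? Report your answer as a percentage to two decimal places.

With a fixed labor force, u_{t+1} = u_t + s·(1−u_t) − f·u_t = u_t·(1−s−f) + s.
Here 1−s−f = 0.482 and s = 0.025.
u_1 = 0.115400 × 0.482 + 0.025 = 0.080623.
u_2 = 0.080623 × 0.482 + 0.025 = 0.063860.
u_3 = 0.063860 × 0.482 + 0.025 = 0.055781.
u_4 = 0.055781 × 0.482 + 0.025 = 0.051886.

Unemployment rate after four months ≈ 5.19%.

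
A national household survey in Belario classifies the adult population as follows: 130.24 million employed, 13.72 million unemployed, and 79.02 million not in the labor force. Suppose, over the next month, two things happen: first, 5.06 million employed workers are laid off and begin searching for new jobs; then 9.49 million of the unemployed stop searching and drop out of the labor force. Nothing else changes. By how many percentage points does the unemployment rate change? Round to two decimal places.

Initially, labor force = 130.24 + 13.72 = 143.96 million, so u = 13.72/143.96 = 9.53%.
After the first change, employed falls and unemployed rises by 5.06; labor force unchanged → E = 125.18, U = 18.78, labor force = 143.96 million.
After the second change, unemployed and labor force both fall by 9.49 → E = 125.18, U = 9.29, labor force = 134.47 million.
New unemployment rate = 9.29 / 134.47 = 6.91%.
Change = 6.91% − 9.53% = −2.62 percentage points.

The unemployment rate changes by −2.62 percentage points.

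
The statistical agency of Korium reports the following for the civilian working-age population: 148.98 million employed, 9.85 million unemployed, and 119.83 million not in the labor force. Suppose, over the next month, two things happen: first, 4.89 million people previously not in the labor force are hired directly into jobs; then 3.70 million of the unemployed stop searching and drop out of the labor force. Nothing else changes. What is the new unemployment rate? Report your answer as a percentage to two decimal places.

New unemployment rate ≈ 3.84%.

Initially, labor force = 148.98 + 9.85 = 158.83 million, so u = 9.85/158.83 = 6.20%.
After the first change, employed and labor force both rise by 4.89; unemployed unchanged → E = 153.87, U = 9.85, labor force = 163.72 million.
After the second change, unemployed and labor force both fall by 3.70 → E = 153.87, U = 6.15, labor force = 160.02 million.
New unemployment rate = 6.15 / 160.02 = 3.84%.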